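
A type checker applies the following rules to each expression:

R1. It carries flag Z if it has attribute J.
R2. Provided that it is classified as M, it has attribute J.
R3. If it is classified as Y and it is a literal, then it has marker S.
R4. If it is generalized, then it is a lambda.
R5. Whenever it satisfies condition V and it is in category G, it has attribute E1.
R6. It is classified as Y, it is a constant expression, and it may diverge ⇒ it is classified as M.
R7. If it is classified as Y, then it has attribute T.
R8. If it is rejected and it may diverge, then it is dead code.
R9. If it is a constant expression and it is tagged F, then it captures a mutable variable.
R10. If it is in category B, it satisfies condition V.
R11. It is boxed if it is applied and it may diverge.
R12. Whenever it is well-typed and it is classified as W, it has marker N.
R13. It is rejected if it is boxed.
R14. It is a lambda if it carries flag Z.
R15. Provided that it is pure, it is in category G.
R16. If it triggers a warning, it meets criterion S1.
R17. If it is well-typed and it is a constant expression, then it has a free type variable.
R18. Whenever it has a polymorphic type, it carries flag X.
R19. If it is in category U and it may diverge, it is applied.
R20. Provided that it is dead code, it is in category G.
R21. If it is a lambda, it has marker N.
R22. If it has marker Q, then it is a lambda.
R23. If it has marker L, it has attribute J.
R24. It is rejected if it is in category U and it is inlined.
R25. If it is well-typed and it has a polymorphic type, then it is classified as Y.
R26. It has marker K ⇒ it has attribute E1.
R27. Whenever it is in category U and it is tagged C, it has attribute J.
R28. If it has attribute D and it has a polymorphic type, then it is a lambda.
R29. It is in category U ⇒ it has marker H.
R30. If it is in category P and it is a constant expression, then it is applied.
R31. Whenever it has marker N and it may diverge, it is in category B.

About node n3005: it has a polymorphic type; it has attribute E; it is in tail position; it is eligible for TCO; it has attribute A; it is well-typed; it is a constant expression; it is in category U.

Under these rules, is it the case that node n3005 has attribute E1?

No

Forward chaining from the given facts derives: has a free type variable, carries flag X, is classified as Y, has marker H, has attribute T.
Rules concluding "it has attribute E1": R5 needs "it satisfies condition V"; R26 needs "it has marker K" — none of these are established.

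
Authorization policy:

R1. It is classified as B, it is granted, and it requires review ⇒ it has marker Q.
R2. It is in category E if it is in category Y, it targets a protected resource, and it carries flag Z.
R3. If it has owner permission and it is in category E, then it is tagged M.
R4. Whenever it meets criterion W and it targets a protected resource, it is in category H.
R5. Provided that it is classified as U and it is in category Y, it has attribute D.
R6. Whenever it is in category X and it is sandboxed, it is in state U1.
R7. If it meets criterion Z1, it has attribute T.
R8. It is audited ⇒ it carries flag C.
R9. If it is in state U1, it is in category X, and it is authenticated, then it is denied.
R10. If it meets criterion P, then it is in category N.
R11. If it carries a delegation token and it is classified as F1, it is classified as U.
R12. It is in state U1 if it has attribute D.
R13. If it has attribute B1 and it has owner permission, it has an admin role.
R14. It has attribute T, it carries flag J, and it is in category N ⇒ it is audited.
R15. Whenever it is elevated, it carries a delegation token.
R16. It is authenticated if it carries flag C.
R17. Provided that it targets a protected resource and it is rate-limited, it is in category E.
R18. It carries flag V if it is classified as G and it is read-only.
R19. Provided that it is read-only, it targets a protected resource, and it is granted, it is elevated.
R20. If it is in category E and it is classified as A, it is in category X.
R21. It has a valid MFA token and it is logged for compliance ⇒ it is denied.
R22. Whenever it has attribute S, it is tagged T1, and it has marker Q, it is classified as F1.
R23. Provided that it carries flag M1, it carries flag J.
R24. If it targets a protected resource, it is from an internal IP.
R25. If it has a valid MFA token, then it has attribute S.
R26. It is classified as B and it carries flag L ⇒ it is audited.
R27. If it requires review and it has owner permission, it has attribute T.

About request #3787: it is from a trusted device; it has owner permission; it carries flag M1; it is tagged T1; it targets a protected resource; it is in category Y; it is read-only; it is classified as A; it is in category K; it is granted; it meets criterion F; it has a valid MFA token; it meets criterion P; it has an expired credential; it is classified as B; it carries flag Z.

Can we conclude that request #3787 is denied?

No

Forward chaining from the given facts derives: is in category E, is tagged M, is in category N, is elevated, is in category X, carries flag J, is from an internal IP, has attribute S, carries a delegation token.
Rules concluding "it is denied": R9 needs "it is in state U1"; R21 needs "it is logged for compliance" — none of these are established.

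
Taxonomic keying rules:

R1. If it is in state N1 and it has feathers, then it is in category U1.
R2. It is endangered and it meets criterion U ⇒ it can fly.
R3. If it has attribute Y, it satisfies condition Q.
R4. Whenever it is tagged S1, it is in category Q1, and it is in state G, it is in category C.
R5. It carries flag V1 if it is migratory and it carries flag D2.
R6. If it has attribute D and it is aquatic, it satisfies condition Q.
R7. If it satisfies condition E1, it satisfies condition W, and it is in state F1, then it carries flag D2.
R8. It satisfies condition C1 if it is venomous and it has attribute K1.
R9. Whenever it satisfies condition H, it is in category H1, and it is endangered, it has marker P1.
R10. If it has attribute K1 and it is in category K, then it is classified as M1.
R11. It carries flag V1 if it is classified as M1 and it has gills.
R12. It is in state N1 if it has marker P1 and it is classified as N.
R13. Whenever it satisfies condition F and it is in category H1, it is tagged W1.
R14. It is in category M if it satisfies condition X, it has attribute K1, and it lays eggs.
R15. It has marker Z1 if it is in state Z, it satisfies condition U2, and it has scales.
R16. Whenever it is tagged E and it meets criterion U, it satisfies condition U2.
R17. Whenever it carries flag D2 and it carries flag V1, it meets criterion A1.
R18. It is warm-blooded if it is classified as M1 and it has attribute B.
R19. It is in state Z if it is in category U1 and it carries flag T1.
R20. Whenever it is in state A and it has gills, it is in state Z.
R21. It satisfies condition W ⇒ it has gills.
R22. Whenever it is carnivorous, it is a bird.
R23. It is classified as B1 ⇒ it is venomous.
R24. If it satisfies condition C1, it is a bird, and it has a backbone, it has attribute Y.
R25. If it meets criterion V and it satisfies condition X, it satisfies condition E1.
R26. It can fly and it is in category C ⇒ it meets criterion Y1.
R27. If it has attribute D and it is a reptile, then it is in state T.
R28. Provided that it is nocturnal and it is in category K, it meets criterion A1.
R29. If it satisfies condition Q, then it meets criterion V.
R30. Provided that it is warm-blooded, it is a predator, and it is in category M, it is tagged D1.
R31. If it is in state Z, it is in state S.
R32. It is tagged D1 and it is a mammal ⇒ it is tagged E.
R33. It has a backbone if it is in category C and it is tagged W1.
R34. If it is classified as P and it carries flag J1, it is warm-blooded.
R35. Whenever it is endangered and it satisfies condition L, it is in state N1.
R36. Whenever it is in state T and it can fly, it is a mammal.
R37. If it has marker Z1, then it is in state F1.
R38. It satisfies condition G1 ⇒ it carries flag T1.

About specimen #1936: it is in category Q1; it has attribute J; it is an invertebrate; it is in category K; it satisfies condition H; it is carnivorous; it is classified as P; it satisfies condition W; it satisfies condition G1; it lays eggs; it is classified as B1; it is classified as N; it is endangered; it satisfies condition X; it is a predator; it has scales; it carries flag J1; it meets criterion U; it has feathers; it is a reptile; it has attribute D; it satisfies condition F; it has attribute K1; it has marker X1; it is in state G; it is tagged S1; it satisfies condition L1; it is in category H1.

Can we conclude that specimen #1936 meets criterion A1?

By R2 (it is endangered, it meets criterion U): it can fly.
By R4 (it is tagged S1, it is in category Q1, it is in state G): it is in category C.
By R9 (it satisfies condition H, it is in category H1, it is endangered): it has marker P1.
By R10 (it has attribute K1, it is in category K): it is classified as M1.
By R12 (it has marker P1, it is classified as N): it is in state N1.
By R13 (it satisfies condition F, it is in category H1): it is tagged W1.
By R14 (it satisfies condition X, it has attribute K1, it lays eggs): it is in category M.
By R21 (it satisfies condition W): it has gills.
By R22 (it is carnivorous): it is a bird.
By R23 (it is classified as B1): it is venomous.
By R27 (it has attribute D, it is a reptile): it is in state T.
By R33 (it is in category C, it is tagged W1): it has a backbone.
By R34 (it is classified as P, it carries flag J1): it is warm-blooded.
By R36 (it is in state T, it can fly): it is a mammal.
By R38 (it satisfies condition G1): it carries flag T1.
By R1 (it is in state N1, it has feathers): it is in category U1.
By R8 (it is venomous, it has attribute K1): it satisfies condition C1.
By R11 (it is classified as M1, it has gills): it carries flag V1.
By R19 (it is in category U1, it carries flag T1): it is in state Z.
By R24 (it satisfies condition C1, it is a bird, it has a backbone): it has attribute Y.
By R30 (it is warm-blooded, it is a predator, it is in category M): it is tagged D1.
By R32 (it is tagged D1, it is a mammal): it is tagged E.
By R3 (it has attribute Y): it satisfies condition Q.
By R16 (it is tagged E, it meets criterion U): it satisfies condition U2.
By R29 (it satisfies condition Q): it meets criterion V.
By R15 (it is in state Z, it satisfies condition U2, it has scales): it has marker Z1.
By R25 (it meets criterion V, it satisfies condition X): it satisfies condition E1.
By R37 (it has marker Z1): it is in state F1.
By R7 (it satisfies condition E1, it satisfies condition W, it is in state F1): it carries flag D2.
By R17 (it carries flag D2, it carries flag V1): it meets criterion A1.

Yes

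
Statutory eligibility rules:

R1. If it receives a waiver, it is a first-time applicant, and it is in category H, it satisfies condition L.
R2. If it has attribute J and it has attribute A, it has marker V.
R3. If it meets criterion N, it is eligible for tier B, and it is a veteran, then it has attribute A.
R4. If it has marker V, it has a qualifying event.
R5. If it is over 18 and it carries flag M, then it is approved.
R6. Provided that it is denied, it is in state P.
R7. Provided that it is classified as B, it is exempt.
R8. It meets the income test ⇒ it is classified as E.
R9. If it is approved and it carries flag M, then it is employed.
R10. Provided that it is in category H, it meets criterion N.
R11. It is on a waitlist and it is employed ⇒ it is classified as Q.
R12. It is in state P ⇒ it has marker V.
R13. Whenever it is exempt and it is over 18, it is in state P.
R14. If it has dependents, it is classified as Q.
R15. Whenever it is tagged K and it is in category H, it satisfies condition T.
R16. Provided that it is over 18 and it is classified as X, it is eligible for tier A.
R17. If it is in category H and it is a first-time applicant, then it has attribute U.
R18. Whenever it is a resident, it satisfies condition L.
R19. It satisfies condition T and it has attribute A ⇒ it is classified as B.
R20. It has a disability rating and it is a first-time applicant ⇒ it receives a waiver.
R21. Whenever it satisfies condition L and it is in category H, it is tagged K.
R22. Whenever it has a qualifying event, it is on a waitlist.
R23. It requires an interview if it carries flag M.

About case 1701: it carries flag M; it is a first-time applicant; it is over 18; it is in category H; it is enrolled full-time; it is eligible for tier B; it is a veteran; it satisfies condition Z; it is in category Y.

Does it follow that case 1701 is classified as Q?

No

Forward chaining from the given facts derives: is approved, is employed, meets criterion N, has attribute U, requires an interview, has attribute A.
Rules concluding "it is classified as Q": R11 needs "it is on a waitlist"; R14 needs "it has dependents" — none of these are established.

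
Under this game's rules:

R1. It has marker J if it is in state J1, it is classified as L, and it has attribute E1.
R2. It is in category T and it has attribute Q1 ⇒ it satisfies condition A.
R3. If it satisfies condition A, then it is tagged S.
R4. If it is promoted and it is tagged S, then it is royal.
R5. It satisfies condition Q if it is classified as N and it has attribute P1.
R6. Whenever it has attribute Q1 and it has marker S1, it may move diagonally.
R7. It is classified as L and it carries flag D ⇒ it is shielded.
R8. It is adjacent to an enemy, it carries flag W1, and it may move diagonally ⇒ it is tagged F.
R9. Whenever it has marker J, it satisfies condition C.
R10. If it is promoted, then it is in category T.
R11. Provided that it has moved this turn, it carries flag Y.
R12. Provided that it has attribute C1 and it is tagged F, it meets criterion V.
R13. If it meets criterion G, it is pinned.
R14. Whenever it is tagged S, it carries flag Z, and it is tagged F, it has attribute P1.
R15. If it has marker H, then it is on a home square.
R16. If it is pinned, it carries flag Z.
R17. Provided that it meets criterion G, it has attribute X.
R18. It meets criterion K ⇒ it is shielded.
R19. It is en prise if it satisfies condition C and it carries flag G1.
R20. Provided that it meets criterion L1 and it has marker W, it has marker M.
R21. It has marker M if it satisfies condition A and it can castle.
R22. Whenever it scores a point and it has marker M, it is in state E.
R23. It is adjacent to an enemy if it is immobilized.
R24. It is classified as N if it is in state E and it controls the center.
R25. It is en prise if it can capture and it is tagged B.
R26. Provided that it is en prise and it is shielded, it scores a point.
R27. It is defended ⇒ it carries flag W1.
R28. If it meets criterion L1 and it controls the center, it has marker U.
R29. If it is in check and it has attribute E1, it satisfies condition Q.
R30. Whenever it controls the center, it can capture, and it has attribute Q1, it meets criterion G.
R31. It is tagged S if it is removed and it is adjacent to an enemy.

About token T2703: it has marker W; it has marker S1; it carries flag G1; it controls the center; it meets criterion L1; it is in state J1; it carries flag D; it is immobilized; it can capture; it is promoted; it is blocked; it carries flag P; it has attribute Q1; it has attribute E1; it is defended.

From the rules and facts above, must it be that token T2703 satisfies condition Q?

Forward chaining from the given facts derives: may move diagonally, is in category T, has marker M, is adjacent to an enemy, carries flag W1, has marker U, meets criterion G, satisfies condition A, is tagged S, is royal, is tagged F, is pinned, carries flag Z, has attribute X, has attribute P1.
Rules concluding "it satisfies condition Q": R5 needs "it is classified as N"; R29 needs "it is in check" — none of these are established.

No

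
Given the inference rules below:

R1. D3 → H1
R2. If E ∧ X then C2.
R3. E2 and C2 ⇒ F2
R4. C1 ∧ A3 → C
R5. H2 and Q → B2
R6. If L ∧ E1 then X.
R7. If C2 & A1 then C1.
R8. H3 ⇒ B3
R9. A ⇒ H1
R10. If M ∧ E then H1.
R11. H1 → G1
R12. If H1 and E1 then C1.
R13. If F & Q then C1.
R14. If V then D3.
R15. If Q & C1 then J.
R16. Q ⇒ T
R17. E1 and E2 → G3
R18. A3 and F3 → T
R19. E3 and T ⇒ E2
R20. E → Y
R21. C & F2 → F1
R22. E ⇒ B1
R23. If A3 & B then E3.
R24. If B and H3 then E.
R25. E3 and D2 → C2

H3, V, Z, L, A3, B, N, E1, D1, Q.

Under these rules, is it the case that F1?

X  (by R6: L, E1)
D3  (by R14: V)
T  (by R16: Q)
E3  (by R23: A3, B)
E  (by R24: B, H3)
H1  (by R1: D3)
C2  (by R2: E, X)
C1  (by R12: H1, E1)
E2  (by R19: E3, T)
F2  (by R3: E2, C2)
C  (by R4: C1, A3)
F1  (by R21: C, F2)

Yes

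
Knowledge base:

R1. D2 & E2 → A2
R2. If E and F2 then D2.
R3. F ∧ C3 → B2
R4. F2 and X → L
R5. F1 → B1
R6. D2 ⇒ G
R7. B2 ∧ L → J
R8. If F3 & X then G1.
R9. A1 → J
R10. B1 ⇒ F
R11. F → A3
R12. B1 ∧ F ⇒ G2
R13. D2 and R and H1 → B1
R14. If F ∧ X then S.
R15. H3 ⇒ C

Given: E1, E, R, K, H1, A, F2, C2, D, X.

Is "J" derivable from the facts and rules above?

Forward chaining from the given facts derives: D2, L, G, B1, F, A3, G2, S.
Rules concluding J: R7 needs B2; R9 needs A1 — none of these are established.

No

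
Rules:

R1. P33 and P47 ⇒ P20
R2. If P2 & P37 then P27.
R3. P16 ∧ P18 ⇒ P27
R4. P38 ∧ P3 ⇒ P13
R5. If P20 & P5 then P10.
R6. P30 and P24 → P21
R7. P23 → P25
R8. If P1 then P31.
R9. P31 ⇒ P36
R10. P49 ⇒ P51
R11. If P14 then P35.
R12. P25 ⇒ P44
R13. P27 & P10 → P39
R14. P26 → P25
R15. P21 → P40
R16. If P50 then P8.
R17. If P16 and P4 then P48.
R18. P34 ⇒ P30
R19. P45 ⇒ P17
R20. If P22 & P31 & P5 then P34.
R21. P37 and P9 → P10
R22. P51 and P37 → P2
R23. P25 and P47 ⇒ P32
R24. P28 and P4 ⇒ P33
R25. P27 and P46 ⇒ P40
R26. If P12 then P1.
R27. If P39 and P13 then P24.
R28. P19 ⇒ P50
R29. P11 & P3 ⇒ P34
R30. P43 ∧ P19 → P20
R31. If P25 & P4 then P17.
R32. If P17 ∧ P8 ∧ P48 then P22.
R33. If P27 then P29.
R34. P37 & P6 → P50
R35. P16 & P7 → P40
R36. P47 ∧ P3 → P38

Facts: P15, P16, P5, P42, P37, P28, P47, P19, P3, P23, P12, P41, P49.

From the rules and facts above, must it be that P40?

Forward chaining from the given facts derives: P25, P51, P44, P2, P32, P1, P50, P38, P27, P13, P31, P36, P8, P29.
Rules concluding P40: R15 needs P21; R25 needs P46; R35 needs P7 — none of these are established.

No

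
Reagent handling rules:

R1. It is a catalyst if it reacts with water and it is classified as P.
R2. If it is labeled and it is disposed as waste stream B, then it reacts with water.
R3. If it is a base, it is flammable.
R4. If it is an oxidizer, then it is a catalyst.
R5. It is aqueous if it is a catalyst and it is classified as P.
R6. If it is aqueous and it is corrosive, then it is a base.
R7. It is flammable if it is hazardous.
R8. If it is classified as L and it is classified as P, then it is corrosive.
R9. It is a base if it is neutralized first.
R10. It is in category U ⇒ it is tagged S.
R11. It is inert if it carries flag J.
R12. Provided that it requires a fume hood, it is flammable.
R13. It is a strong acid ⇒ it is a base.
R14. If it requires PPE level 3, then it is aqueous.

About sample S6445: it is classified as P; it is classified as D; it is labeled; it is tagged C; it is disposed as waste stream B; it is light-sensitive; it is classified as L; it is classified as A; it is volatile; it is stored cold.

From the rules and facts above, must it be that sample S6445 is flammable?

Yes

By R2 (it is labeled, it is disposed as waste stream B): it reacts with water.
By R8 (it is classified as L, it is classified as P): it is corrosive.
By R1 (it reacts with water, it is classified as P): it is a catalyst.
By R5 (it is a catalyst, it is classified as P): it is aqueous.
By R6 (it is aqueous, it is corrosive): it is a base.
By R3 (it is a base): it is flammable.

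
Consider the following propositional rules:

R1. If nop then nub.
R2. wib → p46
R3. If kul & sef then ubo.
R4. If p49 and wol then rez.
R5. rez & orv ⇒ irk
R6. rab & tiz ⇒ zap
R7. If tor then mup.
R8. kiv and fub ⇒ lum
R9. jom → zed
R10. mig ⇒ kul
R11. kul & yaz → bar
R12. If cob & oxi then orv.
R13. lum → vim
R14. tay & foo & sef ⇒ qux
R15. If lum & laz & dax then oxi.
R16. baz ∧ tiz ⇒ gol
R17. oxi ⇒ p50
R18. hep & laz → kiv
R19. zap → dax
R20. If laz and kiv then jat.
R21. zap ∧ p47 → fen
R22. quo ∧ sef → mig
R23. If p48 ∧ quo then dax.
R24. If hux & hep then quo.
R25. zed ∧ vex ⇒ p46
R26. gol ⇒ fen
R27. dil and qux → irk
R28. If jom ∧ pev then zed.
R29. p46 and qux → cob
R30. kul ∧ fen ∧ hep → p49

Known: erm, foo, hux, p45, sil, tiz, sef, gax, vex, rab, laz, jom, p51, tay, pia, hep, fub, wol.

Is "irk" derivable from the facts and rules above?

Forward chaining from the given facts derives: zap, zed, qux, kiv, dax, jat, quo, p46, cob, lum, vim, oxi, p50, mig, kul, orv, ubo.
Rules concluding irk: R5 needs rez; R27 needs dil — none of these are established.

No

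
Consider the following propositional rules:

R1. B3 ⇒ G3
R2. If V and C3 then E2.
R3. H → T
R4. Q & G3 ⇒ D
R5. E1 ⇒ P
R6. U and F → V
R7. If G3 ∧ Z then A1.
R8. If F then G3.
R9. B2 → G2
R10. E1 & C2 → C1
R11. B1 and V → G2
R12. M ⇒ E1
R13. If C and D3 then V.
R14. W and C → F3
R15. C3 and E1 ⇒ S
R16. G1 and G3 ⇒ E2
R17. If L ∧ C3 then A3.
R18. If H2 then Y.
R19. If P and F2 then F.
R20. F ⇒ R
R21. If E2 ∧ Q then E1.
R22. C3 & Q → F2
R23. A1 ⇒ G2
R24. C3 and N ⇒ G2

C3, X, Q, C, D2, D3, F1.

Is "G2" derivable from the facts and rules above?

No

Forward chaining from the given facts derives: V, F2, E2, E1, P, S, F, R, G3, D.
Rules concluding G2: R9 needs B2; R11 needs B1; R23 needs A1; R24 needs N — none of these are established.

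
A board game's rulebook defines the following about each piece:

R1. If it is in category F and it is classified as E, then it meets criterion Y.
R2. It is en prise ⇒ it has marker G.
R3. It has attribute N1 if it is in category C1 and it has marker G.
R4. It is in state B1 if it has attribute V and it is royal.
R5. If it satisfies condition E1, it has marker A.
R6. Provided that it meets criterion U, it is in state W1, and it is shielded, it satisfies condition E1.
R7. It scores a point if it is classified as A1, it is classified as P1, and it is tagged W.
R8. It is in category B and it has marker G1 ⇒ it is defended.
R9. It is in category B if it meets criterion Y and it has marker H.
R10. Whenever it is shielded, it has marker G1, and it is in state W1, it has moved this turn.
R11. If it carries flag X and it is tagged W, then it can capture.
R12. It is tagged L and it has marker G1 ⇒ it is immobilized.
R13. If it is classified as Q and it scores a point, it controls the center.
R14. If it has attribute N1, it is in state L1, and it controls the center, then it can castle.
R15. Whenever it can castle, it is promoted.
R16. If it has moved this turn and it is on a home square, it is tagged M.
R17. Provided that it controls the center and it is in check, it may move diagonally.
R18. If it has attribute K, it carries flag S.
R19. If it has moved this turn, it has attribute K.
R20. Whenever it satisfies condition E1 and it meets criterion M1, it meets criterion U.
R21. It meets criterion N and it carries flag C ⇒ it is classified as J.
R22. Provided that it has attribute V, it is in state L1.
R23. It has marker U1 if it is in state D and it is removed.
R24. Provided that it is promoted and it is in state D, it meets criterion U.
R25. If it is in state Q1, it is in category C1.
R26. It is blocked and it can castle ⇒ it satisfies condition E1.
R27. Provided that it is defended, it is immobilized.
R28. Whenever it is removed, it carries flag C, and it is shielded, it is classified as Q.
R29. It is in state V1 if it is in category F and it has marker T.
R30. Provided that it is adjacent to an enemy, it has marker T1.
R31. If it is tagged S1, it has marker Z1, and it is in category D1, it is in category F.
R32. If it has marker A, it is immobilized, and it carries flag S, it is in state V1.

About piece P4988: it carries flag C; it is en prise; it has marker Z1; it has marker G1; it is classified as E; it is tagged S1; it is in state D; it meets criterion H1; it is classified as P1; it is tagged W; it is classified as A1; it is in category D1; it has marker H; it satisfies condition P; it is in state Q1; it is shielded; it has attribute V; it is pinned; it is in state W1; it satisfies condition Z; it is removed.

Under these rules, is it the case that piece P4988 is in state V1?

Yes

By R2 (it is en prise): it has marker G.
By R7 (it is classified as A1, it is classified as P1, it is tagged W): it scores a point.
By R10 (it is shielded, it has marker G1, it is in state W1): it has moved this turn.
By R19 (it has moved this turn): it has attribute K.
By R22 (it has attribute V): it is in state L1.
By R25 (it is in state Q1): it is in category C1.
By R28 (it is removed, it carries flag C, it is shielded): it is classified as Q.
By R31 (it is tagged S1, it has marker Z1, it is in category D1): it is in category F.
By R1 (it is in category F, it is classified as E): it meets criterion Y.
By R3 (it is in category C1, it has marker G): it has attribute N1.
By R9 (it meets criterion Y, it has marker H): it is in category B.
By R13 (it is classified as Q, it scores a point): it controls the center.
By R14 (it has attribute N1, it is in state L1, it controls the center): it can castle.
By R15 (it can castle): it is promoted.
By R18 (it has attribute K): it carries flag S.
By R24 (it is promoted, it is in state D): it meets criterion U.
By R6 (it meets criterion U, it is in state W1, it is shielded): it satisfies condition E1.
By R8 (it is in category B, it has marker G1): it is defended.
By R27 (it is defended): it is immobilized.
By R5 (it satisfies condition E1): it has marker A.
By R32 (it has marker A, it is immobilized, it carries flag S): it is in state V1.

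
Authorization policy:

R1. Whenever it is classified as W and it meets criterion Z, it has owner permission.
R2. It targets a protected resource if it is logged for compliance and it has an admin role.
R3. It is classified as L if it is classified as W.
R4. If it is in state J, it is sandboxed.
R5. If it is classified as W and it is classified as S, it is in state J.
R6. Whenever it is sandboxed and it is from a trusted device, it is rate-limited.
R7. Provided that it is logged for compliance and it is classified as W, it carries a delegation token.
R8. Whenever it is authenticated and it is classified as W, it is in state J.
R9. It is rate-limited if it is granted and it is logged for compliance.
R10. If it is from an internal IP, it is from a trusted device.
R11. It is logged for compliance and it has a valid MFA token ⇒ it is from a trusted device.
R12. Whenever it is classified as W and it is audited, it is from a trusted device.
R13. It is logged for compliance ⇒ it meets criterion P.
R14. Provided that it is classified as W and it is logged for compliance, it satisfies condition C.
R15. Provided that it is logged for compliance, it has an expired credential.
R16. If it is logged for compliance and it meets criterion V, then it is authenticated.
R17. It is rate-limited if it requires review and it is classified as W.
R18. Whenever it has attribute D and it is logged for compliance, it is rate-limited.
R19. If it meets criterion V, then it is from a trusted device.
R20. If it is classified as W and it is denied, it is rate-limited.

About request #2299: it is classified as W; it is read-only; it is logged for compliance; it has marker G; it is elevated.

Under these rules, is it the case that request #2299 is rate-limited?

Forward chaining from the given facts derives: is classified as L, carries a delegation token, meets criterion P, satisfies condition C, has an expired credential.
Rules concluding "it is rate-limited": R6 needs "it is sandboxed"; R9 needs "it is granted"; R17 needs "it requires review"; R18 needs "it has attribute D"; R20 needs "it is denied" — none of these are established.

No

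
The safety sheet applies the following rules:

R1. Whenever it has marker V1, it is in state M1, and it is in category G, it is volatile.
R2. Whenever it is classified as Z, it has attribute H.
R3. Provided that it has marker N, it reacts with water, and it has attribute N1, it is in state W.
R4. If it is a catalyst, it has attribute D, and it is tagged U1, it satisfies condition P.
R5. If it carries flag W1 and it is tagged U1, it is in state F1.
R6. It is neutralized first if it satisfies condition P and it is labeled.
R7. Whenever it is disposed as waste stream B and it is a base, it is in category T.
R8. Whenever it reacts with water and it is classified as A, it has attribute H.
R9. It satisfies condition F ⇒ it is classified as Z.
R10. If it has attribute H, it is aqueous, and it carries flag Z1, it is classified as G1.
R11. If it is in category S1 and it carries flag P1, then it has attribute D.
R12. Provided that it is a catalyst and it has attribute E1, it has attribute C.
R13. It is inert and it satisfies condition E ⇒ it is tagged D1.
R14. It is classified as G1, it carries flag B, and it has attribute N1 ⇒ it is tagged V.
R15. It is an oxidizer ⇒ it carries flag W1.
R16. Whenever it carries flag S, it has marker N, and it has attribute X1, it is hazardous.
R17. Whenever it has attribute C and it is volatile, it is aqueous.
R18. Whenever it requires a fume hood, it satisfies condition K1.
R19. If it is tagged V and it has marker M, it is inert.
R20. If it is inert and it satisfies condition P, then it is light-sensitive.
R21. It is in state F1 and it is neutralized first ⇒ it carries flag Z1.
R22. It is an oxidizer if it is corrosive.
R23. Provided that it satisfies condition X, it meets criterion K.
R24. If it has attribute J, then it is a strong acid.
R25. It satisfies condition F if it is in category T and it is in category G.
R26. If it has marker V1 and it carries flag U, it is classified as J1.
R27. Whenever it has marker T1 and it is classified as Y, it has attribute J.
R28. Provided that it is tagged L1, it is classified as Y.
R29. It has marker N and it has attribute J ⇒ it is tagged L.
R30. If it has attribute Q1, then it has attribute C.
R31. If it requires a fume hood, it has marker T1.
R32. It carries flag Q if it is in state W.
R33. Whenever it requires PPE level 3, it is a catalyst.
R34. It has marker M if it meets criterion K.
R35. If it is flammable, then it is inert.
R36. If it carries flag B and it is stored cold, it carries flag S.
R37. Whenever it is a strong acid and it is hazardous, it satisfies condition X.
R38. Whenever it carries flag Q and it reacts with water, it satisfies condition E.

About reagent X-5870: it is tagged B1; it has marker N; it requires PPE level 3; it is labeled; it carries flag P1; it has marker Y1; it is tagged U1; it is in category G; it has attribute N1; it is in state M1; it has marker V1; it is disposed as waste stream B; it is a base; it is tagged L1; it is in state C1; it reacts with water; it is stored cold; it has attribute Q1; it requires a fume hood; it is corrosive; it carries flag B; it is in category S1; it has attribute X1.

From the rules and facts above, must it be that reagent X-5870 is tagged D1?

Yes

By R1 (it has marker V1, it is in state M1, it is in category G): it is volatile.
By R3 (it has marker N, it reacts with water, it has attribute N1): it is in state W.
By R7 (it is disposed as waste stream B, it is a base): it is in category T.
By R11 (it is in category S1, it carries flag P1): it has attribute D.
By R22 (it is corrosive): it is an oxidizer.
By R25 (it is in category T, it is in category G): it satisfies condition F.
By R28 (it is tagged L1): it is classified as Y.
By R30 (it has attribute Q1): it has attribute C.
By R31 (it requires a fume hood): it has marker T1.
By R32 (it is in state W): it carries flag Q.
By R33 (it requires PPE level 3): it is a catalyst.
By R36 (it carries flag B, it is stored cold): it carries flag S.
By R38 (it carries flag Q, it reacts with water): it satisfies condition E.
By R4 (it is a catalyst, it has attribute D, it is tagged U1): it satisfies condition P.
By R6 (it satisfies condition P, it is labeled): it is neutralized first.
By R9 (it satisfies condition F): it is classified as Z.
By R15 (it is an oxidizer): it carries flag W1.
By R16 (it carries flag S, it has marker N, it has attribute X1): it is hazardous.
By R17 (it has attribute C, it is volatile): it is aqueous.
By R27 (it has marker T1, it is classified as Y): it has attribute J.
By R2 (it is classified as Z): it has attribute H.
By R5 (it carries flag W1, it is tagged U1): it is in state F1.
By R21 (it is in state F1, it is neutralized first): it carries flag Z1.
By R24 (it has attribute J): it is a strong acid.
By R37 (it is a strong acid, it is hazardous): it satisfies condition X.
By R10 (it has attribute H, it is aqueous, it carries flag Z1): it is classified as G1.
By R14 (it is classified as G1, it carries flag B, it has attribute N1): it is tagged V.
By R23 (it satisfies condition X): it meets criterion K.
By R34 (it meets criterion K): it has marker M.
By R19 (it is tagged V, it has marker M): it is inert.
By R13 (it is inert, it satisfies condition E): it is tagged D1.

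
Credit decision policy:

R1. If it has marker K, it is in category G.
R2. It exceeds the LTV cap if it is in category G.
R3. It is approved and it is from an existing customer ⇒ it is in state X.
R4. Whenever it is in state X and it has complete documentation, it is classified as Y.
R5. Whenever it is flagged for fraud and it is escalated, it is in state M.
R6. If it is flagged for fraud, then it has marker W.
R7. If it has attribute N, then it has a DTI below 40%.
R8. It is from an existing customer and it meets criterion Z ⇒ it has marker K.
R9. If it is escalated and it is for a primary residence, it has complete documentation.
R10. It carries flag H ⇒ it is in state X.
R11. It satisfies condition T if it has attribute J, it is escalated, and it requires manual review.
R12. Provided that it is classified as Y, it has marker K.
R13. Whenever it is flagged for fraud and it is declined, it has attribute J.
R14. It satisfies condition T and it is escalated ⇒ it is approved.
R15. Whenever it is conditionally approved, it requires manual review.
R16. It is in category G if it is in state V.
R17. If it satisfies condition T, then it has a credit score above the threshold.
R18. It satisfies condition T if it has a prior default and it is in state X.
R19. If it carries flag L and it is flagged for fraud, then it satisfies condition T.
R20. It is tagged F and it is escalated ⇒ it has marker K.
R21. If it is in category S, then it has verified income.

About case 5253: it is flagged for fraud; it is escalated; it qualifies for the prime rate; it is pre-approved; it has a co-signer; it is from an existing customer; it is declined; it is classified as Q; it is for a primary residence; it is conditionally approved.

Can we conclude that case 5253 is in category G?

By R9 (it is escalated, it is for a primary residence): it has complete documentation.
By R13 (it is flagged for fraud, it is declined): it has attribute J.
By R15 (it is conditionally approved): it requires manual review.
By R11 (it has attribute J, it is escalated, it requires manual review): it satisfies condition T.
By R14 (it satisfies condition T, it is escalated): it is approved.
By R3 (it is approved, it is from an existing customer): it is in state X.
By R4 (it is in state X, it has complete documentation): it is classified as Y.
By R12 (it is classified as Y): it has marker K.
By R1 (it has marker K): it is in category G.

Yes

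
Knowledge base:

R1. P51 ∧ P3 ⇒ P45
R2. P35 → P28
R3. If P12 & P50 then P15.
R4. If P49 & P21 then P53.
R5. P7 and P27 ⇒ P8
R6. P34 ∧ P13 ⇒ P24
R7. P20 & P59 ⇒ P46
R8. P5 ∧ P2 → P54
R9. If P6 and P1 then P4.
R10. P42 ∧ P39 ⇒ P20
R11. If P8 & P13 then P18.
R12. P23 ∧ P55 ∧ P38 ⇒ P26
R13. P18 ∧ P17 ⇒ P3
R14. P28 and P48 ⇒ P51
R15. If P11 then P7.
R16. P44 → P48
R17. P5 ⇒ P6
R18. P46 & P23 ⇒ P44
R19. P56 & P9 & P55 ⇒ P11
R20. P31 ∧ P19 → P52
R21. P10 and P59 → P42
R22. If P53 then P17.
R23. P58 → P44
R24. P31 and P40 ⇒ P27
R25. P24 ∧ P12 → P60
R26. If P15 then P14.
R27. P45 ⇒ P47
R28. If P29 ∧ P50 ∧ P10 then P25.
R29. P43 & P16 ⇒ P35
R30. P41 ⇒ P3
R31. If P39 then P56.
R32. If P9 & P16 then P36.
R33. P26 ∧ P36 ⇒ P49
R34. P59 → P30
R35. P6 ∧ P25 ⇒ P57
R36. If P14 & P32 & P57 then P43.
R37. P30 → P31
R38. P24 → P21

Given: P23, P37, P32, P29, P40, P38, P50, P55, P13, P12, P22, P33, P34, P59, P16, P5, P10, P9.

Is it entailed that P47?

No

Forward chaining from the given facts derives: P15, P24, P26, P6, P42, P60, P14, P25, P36, P49, P30, P57, P43, P31, P21, P53, P17, P27, P35, P28.
The only rule concluding P47 is R27, which needs P45; that is never established.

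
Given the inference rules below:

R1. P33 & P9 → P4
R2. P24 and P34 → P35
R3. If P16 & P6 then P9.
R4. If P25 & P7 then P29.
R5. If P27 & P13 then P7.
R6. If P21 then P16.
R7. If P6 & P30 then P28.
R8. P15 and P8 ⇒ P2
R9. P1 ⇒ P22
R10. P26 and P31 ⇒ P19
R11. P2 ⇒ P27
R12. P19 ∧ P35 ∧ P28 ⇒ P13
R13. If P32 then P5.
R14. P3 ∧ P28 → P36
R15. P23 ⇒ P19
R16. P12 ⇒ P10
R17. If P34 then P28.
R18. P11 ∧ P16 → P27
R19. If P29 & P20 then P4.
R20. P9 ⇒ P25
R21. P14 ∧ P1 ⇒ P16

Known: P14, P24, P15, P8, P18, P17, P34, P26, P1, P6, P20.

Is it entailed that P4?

No

Forward chaining from the given facts derives: P35, P2, P22, P27, P28, P16, P9, P25.
Rules concluding P4: R1 needs P33; R19 needs P29 — none of these are established.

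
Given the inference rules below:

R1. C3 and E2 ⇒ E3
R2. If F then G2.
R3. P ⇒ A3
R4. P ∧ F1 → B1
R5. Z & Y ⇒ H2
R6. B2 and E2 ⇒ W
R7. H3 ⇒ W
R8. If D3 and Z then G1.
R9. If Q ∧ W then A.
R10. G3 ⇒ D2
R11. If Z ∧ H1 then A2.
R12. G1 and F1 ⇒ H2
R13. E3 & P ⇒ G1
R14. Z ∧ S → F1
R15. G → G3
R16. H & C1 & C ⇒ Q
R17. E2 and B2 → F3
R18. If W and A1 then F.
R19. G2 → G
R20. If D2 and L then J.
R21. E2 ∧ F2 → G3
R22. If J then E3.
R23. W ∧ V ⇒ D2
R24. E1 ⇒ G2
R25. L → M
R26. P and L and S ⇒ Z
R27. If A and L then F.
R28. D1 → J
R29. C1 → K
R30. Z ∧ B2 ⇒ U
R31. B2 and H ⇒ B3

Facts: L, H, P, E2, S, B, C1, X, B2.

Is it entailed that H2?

Forward chaining from the given facts derives: A3, W, F3, M, Z, K, U, B3, F1, B1.
Rules concluding H2: R5 needs Y; R12 needs G1 — none of these are established.

No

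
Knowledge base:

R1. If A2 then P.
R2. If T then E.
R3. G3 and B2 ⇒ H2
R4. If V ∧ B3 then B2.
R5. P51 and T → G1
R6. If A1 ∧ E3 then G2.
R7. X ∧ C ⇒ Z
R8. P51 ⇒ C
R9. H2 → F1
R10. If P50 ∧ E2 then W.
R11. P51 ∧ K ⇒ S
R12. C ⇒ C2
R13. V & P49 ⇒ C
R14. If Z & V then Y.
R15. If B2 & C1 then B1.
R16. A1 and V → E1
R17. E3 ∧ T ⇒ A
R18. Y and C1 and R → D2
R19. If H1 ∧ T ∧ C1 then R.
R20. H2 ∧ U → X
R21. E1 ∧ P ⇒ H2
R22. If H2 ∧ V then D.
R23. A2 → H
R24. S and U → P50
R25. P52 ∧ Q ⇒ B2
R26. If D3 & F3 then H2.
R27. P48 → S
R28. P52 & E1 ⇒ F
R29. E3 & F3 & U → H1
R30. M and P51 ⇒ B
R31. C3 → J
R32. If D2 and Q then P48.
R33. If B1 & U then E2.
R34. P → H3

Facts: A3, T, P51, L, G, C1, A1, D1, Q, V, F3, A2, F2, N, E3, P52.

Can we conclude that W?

Forward chaining from the given facts derives: P, E, G1, G2, C, C2, E1, A, H2, D, H, B2, F, H3, F1, B1.
The only rule concluding W is R10, which needs P50; that is never established.

No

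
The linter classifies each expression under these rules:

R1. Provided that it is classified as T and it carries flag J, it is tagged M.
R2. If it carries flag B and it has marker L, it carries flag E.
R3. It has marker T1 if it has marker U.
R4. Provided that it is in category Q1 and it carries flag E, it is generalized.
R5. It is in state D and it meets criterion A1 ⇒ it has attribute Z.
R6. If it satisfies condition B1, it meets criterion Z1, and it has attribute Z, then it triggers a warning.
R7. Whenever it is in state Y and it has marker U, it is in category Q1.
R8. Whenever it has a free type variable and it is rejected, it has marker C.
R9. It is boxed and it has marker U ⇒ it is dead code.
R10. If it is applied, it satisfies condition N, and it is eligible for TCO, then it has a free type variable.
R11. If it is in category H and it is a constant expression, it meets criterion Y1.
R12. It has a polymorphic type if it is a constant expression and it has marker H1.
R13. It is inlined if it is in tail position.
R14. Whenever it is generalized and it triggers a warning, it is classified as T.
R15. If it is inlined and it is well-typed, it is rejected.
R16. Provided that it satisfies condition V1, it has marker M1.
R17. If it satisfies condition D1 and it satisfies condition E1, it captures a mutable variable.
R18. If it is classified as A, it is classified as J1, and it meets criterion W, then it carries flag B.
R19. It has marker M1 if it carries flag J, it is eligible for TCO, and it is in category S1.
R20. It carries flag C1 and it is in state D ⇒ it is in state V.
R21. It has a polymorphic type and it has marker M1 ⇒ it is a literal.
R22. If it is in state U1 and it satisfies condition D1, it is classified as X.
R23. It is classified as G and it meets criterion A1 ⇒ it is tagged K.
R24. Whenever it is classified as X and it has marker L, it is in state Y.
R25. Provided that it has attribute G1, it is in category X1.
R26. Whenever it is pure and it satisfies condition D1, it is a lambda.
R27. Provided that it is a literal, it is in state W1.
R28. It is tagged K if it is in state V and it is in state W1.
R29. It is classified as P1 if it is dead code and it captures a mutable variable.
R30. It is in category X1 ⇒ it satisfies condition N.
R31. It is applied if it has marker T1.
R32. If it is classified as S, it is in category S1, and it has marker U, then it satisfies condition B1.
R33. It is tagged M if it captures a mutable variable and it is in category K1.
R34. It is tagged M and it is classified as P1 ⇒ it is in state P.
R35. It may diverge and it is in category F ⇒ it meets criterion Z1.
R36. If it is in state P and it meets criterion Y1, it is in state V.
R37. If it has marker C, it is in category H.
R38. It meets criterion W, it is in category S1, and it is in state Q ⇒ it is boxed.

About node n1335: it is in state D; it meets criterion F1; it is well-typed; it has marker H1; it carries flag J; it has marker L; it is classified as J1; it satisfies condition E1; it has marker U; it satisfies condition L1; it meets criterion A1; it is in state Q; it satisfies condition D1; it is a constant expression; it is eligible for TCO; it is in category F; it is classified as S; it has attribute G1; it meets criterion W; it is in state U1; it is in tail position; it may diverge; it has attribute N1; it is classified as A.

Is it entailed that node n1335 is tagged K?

Forward chaining from the given facts derives: has marker T1, has attribute Z, has a polymorphic type, is inlined, is rejected, captures a mutable variable, carries flag B, is classified as X, is in state Y, is in category X1, satisfies condition N, is applied, meets criterion Z1, carries flag E, is in category Q1, has a free type variable, is generalized, has marker C, is in category H, meets criterion Y1.
Rules concluding "it is tagged K": R23 needs "it is classified as G"; R28 needs "it is in state V" — none of these are established.

No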